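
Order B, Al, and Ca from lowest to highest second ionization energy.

The second ionization energy removes an electron from the +1 ion. For each element: B⁺ still has 2 valence electrons; Al⁺ still has 2 valence electrons; Ca⁺ still has 1 valence electron.
All are still removing valence electrons, so compare the +1 ions as you would atoms: IE_2 generally rises across a period (higher Z_eff) and falls down a group (larger shell), subject to the usual subshell exceptions.
Valence configurations: B⁺ [He]2s², Al⁺ [Ne]3s², Ca⁺ [Ar]4s¹.
The numbers (kJ/mol): B 2427, Al 1817, Ca 1145.
Putting it together, IE_2: Ca < Al < B.

Ca < Al < B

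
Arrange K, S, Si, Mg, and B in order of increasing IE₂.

Mg < Si < S < B < K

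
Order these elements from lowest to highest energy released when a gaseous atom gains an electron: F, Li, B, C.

B < Li < C < F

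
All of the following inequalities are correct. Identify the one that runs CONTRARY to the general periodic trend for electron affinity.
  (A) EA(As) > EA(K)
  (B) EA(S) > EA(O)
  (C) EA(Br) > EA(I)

(B)

The general trend: electron affinity increases across a period and decreases down a group.
(A) As (period 4, group 15) vs K (period 4, group 1): the stated order agrees with the simple trend.
(B) S (period 3, group 16) vs O (period 2, group 16): the stated order contradicts the simple trend.
(C) Br (period 4, group 17) vs I (period 5, group 17): the stated order agrees with the simple trend.
The exception is (B): the compact 2p subshell of O repels the added electron more than S's larger 3p does.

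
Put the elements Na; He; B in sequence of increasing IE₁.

Na < B < He

He is in period 1, group 18; B is in period 2, group 13; Na is in period 3, group 1.
Removing the outermost electron gets harder across a period and easier down a group.
These span different periods and groups, so the two trends combine.
B > Na: relative to Na, both the across-period and down-group shifts push B's first ionization energy up.
He > B: both effects reinforce here, so He is clearly the higher of the two.
Approximate values (kJ/mol): He 2372, B 801, Na 496.
So from lowest to highest: Na < B < He.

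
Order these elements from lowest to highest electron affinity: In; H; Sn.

H is in period 1, group 1; In is in period 5, group 13; Sn is in period 5, group 14.
EA tends to increase across a period and decrease down a group, though the pattern is less regular than for IE or radius.
These span different periods and groups, so the two trends combine.
H > In: the two effects oppose for this pair; the down-group effect wins (73 vs 29 kJ/mol).
Sn > H: the two effects oppose for this pair; the across-period effect wins (107 vs 73 kJ/mol).
Tabulated electron affinity (kJ/mol): H 73, In 29, Sn 107.
So from lowest to highest: In < H < Sn.

In < H < Sn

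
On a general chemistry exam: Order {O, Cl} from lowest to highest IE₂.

Cl, O

The second ionization energy removes an electron from the +1 ion. For each element: O⁺ still has 5 valence electrons; Cl⁺ still has 6 valence electrons.
All are still removing valence electrons, so compare the +1 ions as you would atoms: IE_2 generally rises across a period (higher Z_eff) and falls down a group (larger shell), subject to the usual subshell exceptions.
Valence configurations: O⁺ [He]2s²2p³, Cl⁺ [Ne]3s²3p⁴.
Approximate IE_2 values (kJ/mol): O 3388, Cl 2298.
Hence IE_2: Cl < O.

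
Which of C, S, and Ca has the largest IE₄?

Ca

IE_4 is the cost of taking one more electron from the +3 cation: C³⁺ still has 1 valence electron; S³⁺ still has 3 valence electrons; Ca³⁺ is already 1 electron into the core.
Breaking into a closed-shell core is much more expensive than removing a leftover valence electron — Ca has the largest IE_4 here.
Valence configurations: C³⁺ [He]2s¹, S³⁺ [Ne]3s²3p¹.
The numbers (kJ/mol): C 6223, S 4556, Ca 6491.
Hence IE_4: S < C < Ca.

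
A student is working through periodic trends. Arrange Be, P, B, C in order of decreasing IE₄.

B > Be > C > P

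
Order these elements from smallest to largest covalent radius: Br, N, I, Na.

Moving right in a period, electrons are added to the same shell under a stronger nuclear pull, so atoms get smaller; moving down, a new shell is opened and atoms get larger.
Here both period and group differ, so the two effects have to be weighed against each other.
Br > N: the two effects oppose for this pair; the down-group effect wins (114 vs 71 pm).
I > Br: I sits below Br in group 17, so the down-group effect alone puts I larger.
Na > I: period and group pull opposite ways; the across-period shift dominates (155 vs 133 pm).
Approximate values (pm): N 71, Na 155, Br 114, I 133.
So from smallest to largest: N < Br < I < Na.

N < Br < I < Na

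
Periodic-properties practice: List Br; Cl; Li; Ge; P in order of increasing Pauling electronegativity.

Li < Ge < P < Br < Cl

Li is in period 2, group 1; P is in period 3, group 15; Cl is in period 3, group 17; Ge is in period 4, group 14; Br is in period 4, group 17.
Smaller atoms with higher effective nuclear charge are more electronegative.
These span different periods and groups, so the two trends combine.
Ge > Li: period and group pull opposite ways; the across-period shift dominates (2.01 vs 0.98).
P > Ge: both effects reinforce here, so P is clearly the higher of the two.
Br > P: period and group pull opposite ways; the across-period shift dominates (2.96 vs 2.19).
Cl > Br: Cl sits above Br in group 17, so the down-group effect alone puts Cl higher.
For reference (Pauling): Li 0.98, P 2.19, Cl 3.16, Ge 2.01, Br 2.96.
So from lowest to highest: Li < Ge < P < Br < Cl.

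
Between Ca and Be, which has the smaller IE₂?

Ca

After 1 electron has been removed, what remains? Ca⁺ still has 1 valence electron; Be⁺ still has 1 valence electron.
All are still removing valence electrons, so compare the +1 ions as you would atoms: IE_2 generally rises across a period (higher Z_eff) and falls down a group (larger shell), subject to the usual subshell exceptions.
Valence configurations: Ca⁺ [Ar]4s¹, Be⁺ [He]2s¹.
Approximate IE_2 values (kJ/mol): Ca 1145, Be 1757.
Hence IE_2: Ca < Be.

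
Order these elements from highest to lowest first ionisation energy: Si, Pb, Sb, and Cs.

Sb > Si > Pb > Cs

Si is in period 3, group 14; Sb is in period 5, group 15; Cs is in period 6, group 1; Pb is in period 6, group 14.
IE₁ increases left→right with effective nuclear charge and decreases top→bottom as the valence shell moves farther out.
Here both period and group differ, so the two effects have to be weighed against each other.
Pb > Cs: Pb lies to the right of Cs in period 6, so the across-period effect alone puts Pb higher.
Si > Pb: they share group 14; the group trend gives Si the larger value.
Sb > Si: the two effects oppose for this pair; the across-period effect wins (831 vs 786 kJ/mol).
Approximate values (kJ/mol): Si 786, Sb 831, Cs 376, Pb 716.
So from highest to lowest: Sb > Si > Pb > Cs.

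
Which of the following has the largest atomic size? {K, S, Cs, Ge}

Cs

Moving right in a period, electrons are added to the same shell under a stronger nuclear pull, so atoms get smaller; moving down, a new shell is opened and atoms get larger.
Here both period and group differ, so the two effects have to be weighed against each other.
Ge > S: both effects reinforce here, so Ge is clearly the larger of the two.
K > Ge: both are in period 4; the period trend gives K the larger value.
Cs > K: they share group 1; the group trend gives Cs the larger value.
For reference (pm): S 103, K 196, Ge 121, Cs 232.
The largest atomic size among these belongs to Cs.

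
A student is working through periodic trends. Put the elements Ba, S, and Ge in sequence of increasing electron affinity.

S is in period 3, group 16; Ge is in period 4, group 14; Ba is in period 6, group 2.
Electron affinity generally becomes more exothermic across a period toward the halogens and less exothermic down a group.
These span different periods and groups, so the two trends combine.
Ge > Ba: relative to Ba, both the across-period and down-group shifts push Ge's electron affinity up.
S > Ge: both effects reinforce here, so S is clearly the higher of the two.
Approximate values (kJ/mol): S 200, Ge 119, Ba 14.
So from lowest to highest: Ba < Ge < S.

Ba < Ge < S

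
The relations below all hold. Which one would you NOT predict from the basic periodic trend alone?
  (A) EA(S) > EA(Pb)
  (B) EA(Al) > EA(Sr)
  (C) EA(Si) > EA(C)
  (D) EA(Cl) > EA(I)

(C)

The general trend: electron affinity increases across a period and decreases down a group.
(A) S (period 3, group 16) vs Pb (period 6, group 14): the stated order agrees with the simple trend.
(B) Al (period 3, group 13) vs Sr (period 5, group 2): the stated order agrees with the simple trend.
(C) Si (period 3, group 14) vs C (period 2, group 14): the stated order contradicts the simple trend.
(D) Cl (period 3, group 17) vs I (period 5, group 17): the stated order agrees with the simple trend.
The exception is (C): Si's larger, more diffuse 3p orbitals accept an added electron slightly more readily than C's compact 2p.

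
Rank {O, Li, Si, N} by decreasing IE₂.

Li, O, N, Si

Consider each +1 ion: O⁺ still has 5 valence electrons; Li⁺ is the bare [He] core; Si⁺ still has 3 valence electrons; N⁺ still has 4 valence electrons.
Breaking into a closed-shell core is much more expensive than removing a leftover valence electron — Li has the largest IE_2 here.
Valence configurations: O⁺ [He]2s²2p³, Si⁺ [Ne]3s²3p¹, N⁺ [He]2s²2p².
Approximate IE_2 values (kJ/mol): O 3388, Li 7298, Si 1577, N 2856.
So the second ionization energies run Si < N < O < Li.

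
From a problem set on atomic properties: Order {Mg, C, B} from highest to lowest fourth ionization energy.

B > Mg > C

IE_4 is the cost of taking one more electron from the +3 cation: Mg³⁺ is already 1 electron into the core; C³⁺ still has 1 valence electron; B³⁺ is the bare [He] core.
Pulling an electron out of a noble-gas core costs far more than removing a remaining valence electron, so Mg and B sit at the high end of IE_4.
The numbers (kJ/mol): Mg 10543, C 6223, B 25026.
So the fourth ionization energies run C < Mg < B.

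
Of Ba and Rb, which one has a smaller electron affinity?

Rb is in period 5, group 1; Ba is in period 6, group 2.
Adding an electron releases more energy for atoms nearer the top right (short of the noble gases).
A diagonal step moves right (one effect) and down (the opposite effect) at once.
Rb > Ba: the two effects oppose for this pair; the down-group effect wins (47 vs 14 kJ/mol).
Approximate values (kJ/mol): Rb 47, Ba 14.
So Ba has the smaller electron affinity (Ba < Rb).

Ba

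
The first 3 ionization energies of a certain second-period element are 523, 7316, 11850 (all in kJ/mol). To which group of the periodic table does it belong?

Look for the largest jump between consecutive ionization energies: IE2/IE1 ≈ 14.0, far larger than any earlier ratio.
That jump marks the point where a core electron is being removed. So the atom has 1 valence electron.
A main-group element with 1 valence electron is in group 1.

Group 1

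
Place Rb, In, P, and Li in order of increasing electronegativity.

Li is in period 2, group 1; P is in period 3, group 15; Rb is in period 5, group 1; In is in period 5, group 13.
Electronegativity increases across a period and decreases down a group, tracking effective nuclear charge and atomic size.
Neither a single period nor a single group — weigh both effects.
Li > Rb: Li sits above Rb in group 1, so the down-group effect alone puts Li higher.
In > Li: period and group pull opposite ways; the across-period shift dominates (1.78 vs 0.98).
P > In: relative to In, both the across-period and down-group shifts push P's electronegativity up.
Approximate values (Pauling): Li 0.98, P 2.19, Rb 0.82, In 1.78.
So from lowest to highest: Rb < Li < In < P.

Rb < Li < In < P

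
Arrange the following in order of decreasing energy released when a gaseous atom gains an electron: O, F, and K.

F, O, K

O is in period 2, group 16; F is in period 2, group 17; K is in period 4, group 1.
Atoms with high Z_eff and room in the valence shell (especially the halogens) have the most exothermic electron affinities.
Here both period and group differ, so the two effects have to be weighed against each other.
O > K: both effects reinforce here, so O is clearly the higher of the two.
F > O: F lies to the right of O in period 2, so the across-period effect alone puts F higher.
Approximate values (kJ/mol): O 141, F 328, K 48.
So from highest to lowest: F > O > K.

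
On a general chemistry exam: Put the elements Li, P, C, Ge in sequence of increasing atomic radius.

Li is in period 2, group 1; C is in period 2, group 14; P is in period 3, group 15; Ge is in period 4, group 14.
Atomic radius shrinks across a period as nuclear charge pulls the same shell inward, and grows down a group as new shells are added.
Here both period and group differ, so the two effects have to be weighed against each other.
P > C: the two effects oppose for this pair; the down-group effect wins (111 vs 75 pm).
Ge > P: both effects reinforce here, so Ge is clearly the larger of the two.
Li > Ge: period and group pull opposite ways; the across-period shift dominates (133 vs 121 pm).
Approximate values (pm): Li 133, C 75, P 111, Ge 121.
So from smallest to largest: C < P < Ge < Li.

C < P < Ge < Li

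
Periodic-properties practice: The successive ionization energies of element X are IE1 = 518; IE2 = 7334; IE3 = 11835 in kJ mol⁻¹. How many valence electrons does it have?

1

Look for the largest jump between consecutive ionization energies: IE2/IE1 ≈ 14.2, far larger than any earlier ratio.
That jump marks the point where a core electron is being removed. So the atom has 1 valence electron.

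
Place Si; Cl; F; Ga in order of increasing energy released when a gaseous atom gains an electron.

F is in period 2, group 17; Si is in period 3, group 14; Cl is in period 3, group 17; Ga is in period 4, group 13.
Adding an electron releases more energy for atoms nearer the top right (short of the noble gases).
Neither a single period nor a single group — weigh both effects.
Si > Ga: both effects reinforce here, so Si is clearly the higher of the two.
F > Si: both effects reinforce here, so F is clearly the higher of the two.
Cl > F: this pair runs against the simple trend — see the exception note.
Note the exception: Cl has a higher electron affinity than F, contrary to the simple trend — F's small 2p subshell makes the incoming electron feel strong e⁻–e⁻ repulsion, so Cl actually releases more energy on gaining an electron.
Approximate values (kJ/mol): F 328, Si 134, Cl 349, Ga 29.
So from lowest to highest: Ga < Si < F < Cl.

Ga < Si < F < Cl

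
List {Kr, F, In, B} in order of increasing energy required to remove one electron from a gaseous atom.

B is in period 2, group 13; F is in period 2, group 17; Kr is in period 4, group 18; In is in period 5, group 13.
Removing the outermost electron gets harder across a period and easier down a group.
Neither a single period nor a single group — weigh both effects.
B > In: they share group 13; the group trend gives B the larger value.
Kr > B: period and group pull opposite ways; the across-period shift dominates (1351 vs 801 kJ/mol).
F > Kr: the two effects oppose for this pair; the down-group effect wins (1681 vs 1351 kJ/mol).
For reference (kJ/mol): B 801, F 1681, Kr 1351, In 558.
So from lowest to highest: In < B < Kr < F.

In < B < Kr < F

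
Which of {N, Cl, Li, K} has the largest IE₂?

Li

Consider each +1 ion: N⁺ still has 4 valence electrons; Cl⁺ still has 6 valence electrons; Li⁺ is the bare [He] core; K⁺ is the bare [Ar] core.
Breaking into a closed-shell core is much more expensive than removing a leftover valence electron — K and Li have the largest IE_2 here.
Valence configurations: N⁺ [He]2s²2p², Cl⁺ [Ne]3s²3p⁴.
Approximate IE_2 values (kJ/mol): N 2856, Cl 2298, Li 7298, K 3052.
Overall IE_2 order: Cl < N < K < Li.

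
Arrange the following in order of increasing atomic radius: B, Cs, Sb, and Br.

B < Br < Sb < Cs

Radius decreases left→right (rising Z_eff, same n) and increases top→bottom (higher n).
These span different periods and groups, so the two trends combine.
Br > B: the two effects oppose for this pair; the down-group effect wins (114 vs 85 pm).
Sb > Br: both effects reinforce here, so Sb is clearly the larger of the two.
Cs > Sb: both effects reinforce here, so Cs is clearly the larger of the two.
For reference (pm): B 85, Br 114, Sb 140, Cs 232.
So from smallest to largest: B < Br < Sb < Cs.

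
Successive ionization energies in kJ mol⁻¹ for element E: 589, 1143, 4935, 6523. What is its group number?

Group 2

Look for the largest jump between consecutive ionization energies: IE3/IE2 ≈ 4.3, far larger than any earlier ratio.
That jump marks the point where a core electron is being removed. So the atom has 2 valence electrons.
A main-group element with 2 valence electrons is in group 2.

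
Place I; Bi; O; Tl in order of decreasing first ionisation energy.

O is in period 2, group 16; I is in period 5, group 17; Tl is in period 6, group 13; Bi is in period 6, group 15.
IE₁ increases left→right with effective nuclear charge and decreases top→bottom as the valence shell moves farther out.
Here both period and group differ, so the two effects have to be weighed against each other.
Bi > Tl: both are in period 6; the period trend gives Bi the larger value.
I > Bi: relative to Bi, both the across-period and down-group shifts push I's first ionization energy up.
O > I: period and group pull opposite ways; the down-group shift dominates (1314 vs 1008 kJ/mol).
Tabulated first ionization energy (kJ/mol): O 1314, I 1008, Tl 589, Bi 703.
So from highest to lowest: O > I > Bi > Tl.

O, I, Bi, Tl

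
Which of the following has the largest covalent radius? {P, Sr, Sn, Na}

Across a period the added protons contract the valence shell; down a group each new principal shell makes the atom larger.
These span different periods and groups, so the two trends combine.
Sn > P: relative to P, both the across-period and down-group shifts push Sn's atomic radius up.
Na > Sn: the two effects oppose for this pair; the across-period effect wins (155 vs 140 pm).
Sr > Na: the two effects oppose for this pair; the down-group effect wins (185 vs 155 pm).
Tabulated atomic radius (pm): Na 155, P 111, Sr 185, Sn 140.
The largest covalent radius among these belongs to Sr.

Sr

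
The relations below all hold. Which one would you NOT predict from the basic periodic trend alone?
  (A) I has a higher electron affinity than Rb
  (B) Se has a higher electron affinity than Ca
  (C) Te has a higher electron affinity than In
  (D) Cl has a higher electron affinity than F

(D)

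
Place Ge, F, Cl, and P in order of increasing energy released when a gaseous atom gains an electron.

F is in period 2, group 17; P is in period 3, group 15; Cl is in period 3, group 17; Ge is in period 4, group 14.
Atoms with high Z_eff and room in the valence shell (especially the halogens) have the most exothermic electron affinities.
These span different periods and groups, so the two trends combine.
Ge > P: this pair runs against the simple trend — see the exception note.
F > Ge: both effects reinforce here, so F is clearly the higher of the two.
Cl > F: this pair runs against the simple trend — see the exception note.
Note the exception: Ge has a higher electron affinity than P, contrary to the simple trend — adding an electron to P's half-filled np³ subshell costs electron-pairing energy.
Note the exception: Cl has a higher electron affinity than F, contrary to the simple trend — F's small 2p subshell makes the incoming electron feel strong e⁻–e⁻ repulsion, so Cl actually releases more energy on gaining an electron.
Approximate values (kJ/mol): F 328, P 72, Cl 349, Ge 119.
So from lowest to highest: P < Ge < F < Cl.

P < Ge < F < Cl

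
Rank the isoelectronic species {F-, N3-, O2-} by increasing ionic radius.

F- < O2- < N3-

All of these have 10 electrons, so size is governed by nuclear charge alone: the more protons, the stronger the pull on the same electron cloud, and the smaller the ion.
Nuclear charges: F- (Z=9), O2- (Z=8), N3- (Z=7).
Smallest to largest: F- < O2- < N3-.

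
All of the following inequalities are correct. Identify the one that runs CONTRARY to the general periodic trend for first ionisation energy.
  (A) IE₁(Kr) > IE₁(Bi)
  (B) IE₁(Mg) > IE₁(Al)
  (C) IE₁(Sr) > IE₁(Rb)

(B)

The general trend: first ionisation energy increases across a period and decreases down a group.
(A) Kr (period 4, group 18) vs Bi (period 6, group 15): the stated order agrees with the simple trend.
(B) Mg (period 3, group 2) vs Al (period 3, group 13): the stated order contradicts the simple trend.
(C) Sr (period 5, group 2) vs Rb (period 5, group 1): the stated order agrees with the simple trend.
The exception is (B): Al's single 3p electron is easier to remove than one from Mg's filled 3s².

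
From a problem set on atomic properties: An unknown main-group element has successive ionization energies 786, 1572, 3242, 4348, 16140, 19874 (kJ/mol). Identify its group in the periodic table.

Group 14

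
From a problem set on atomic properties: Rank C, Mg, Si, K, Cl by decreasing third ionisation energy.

Mg, C, K, Cl, Si

Consider each +2 ion: C²⁺ still has 2 valence electrons; Mg²⁺ is the bare [Ne] core; Si²⁺ still has 2 valence electrons; K²⁺ is already 1 electron into the core; Cl²⁺ still has 5 valence electrons.
Usually core removal costs more than valence removal, but here the competition is close: a tightly held n=2 valence electron can cost more to remove than an n=3 core electron, so the actual values have to decide it.
Valence configurations: C²⁺ [He]2s², Si²⁺ [Ne]3s², Cl²⁺ [Ne]3s²3p³.
Approximate IE_3 values (kJ/mol): C 4620, Mg 7733, Si 3232, K 4420, Cl 3822.
So the third ionization energies run Si < Cl < K < C < Mg.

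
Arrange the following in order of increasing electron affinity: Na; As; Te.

Na, As, Te

Electron affinity generally becomes more exothermic across a period toward the halogens and less exothermic down a group.
Here both period and group differ, so the two effects have to be weighed against each other.
As > Na: period and group pull opposite ways; the across-period shift dominates (78 vs 53 kJ/mol).
Te > As: the two effects oppose for this pair; the across-period effect wins (190 vs 78 kJ/mol).
Tabulated electron affinity (kJ/mol): Na 53, As 78, Te 190.
So from lowest to highest: Na < As < Te.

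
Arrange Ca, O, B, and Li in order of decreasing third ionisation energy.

Li > O > Ca > B

The third ionization energy removes an electron from the +2 ion. For each element: Ca²⁺ is the bare [Ar] core; O²⁺ still has 4 valence electrons; B²⁺ still has 1 valence electron; Li²⁺ is already 1 electron into the core.
Usually core removal costs more than valence removal, but here the competition is close: a tightly held n=2 valence electron can cost more to remove than an n=3 core electron, so the actual values have to decide it.
Valence configurations: O²⁺ [He]2s²2p², B²⁺ [He]2s¹.
Approximate IE_3 values (kJ/mol): Ca 4912, O 5300, B 3660, Li 11815.
Overall IE_3 order: B < Ca < O < Li.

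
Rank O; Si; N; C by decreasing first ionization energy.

C is in period 2, group 14; N is in period 2, group 15; O is in period 2, group 16; Si is in period 3, group 14.
First ionization energy rises across a period (greater Z_eff holds electrons more tightly) and falls down a group (valence electrons are farther from the nucleus).
These span different periods and groups, so the two trends combine.
C > Si: they share group 14; the group trend gives C the larger value.
O > C: O lies to the right of C in period 2, so the across-period effect alone puts O higher.
N > O: this pair runs against the simple trend — see the exception note.
Note the exception: N has a higher first ionization energy than O, contrary to the simple trend — pairing an electron in O's 2p⁴ costs repulsion energy, so O ionizes more easily than half-filled N (2p³).
Tabulated first ionization energy (kJ/mol): C 1086, N 1402, O 1314, Si 786.
So from highest to lowest: N > O > C > Si.

N > O > C > Si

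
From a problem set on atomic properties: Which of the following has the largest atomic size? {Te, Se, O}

Te

O is in period 2, group 16; Se is in period 4, group 16; Te is in period 5, group 16.
Moving right in a period, electrons are added to the same shell under a stronger nuclear pull, so atoms get smaller; moving down, a new shell is opened and atoms get larger.
All are in group 16, so atomic radius increases down the group.
The largest atomic size among these belongs to Te.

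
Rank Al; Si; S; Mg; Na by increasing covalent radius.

Na is in period 3, group 1; Mg is in period 3, group 2; Al is in period 3, group 13; Si is in period 3, group 14; S is in period 3, group 16.
Moving right in a period, electrons are added to the same shell under a stronger nuclear pull, so atoms get smaller; moving down, a new shell is opened and atoms get larger.
All lie in period 3, so atomic radius increases right to left.
So from smallest to largest: S < Si < Al < Mg < Na.

S < Si < Al < Mg < Na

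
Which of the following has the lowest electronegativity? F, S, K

K

F is in period 2, group 17; S is in period 3, group 16; K is in period 4, group 1.
Electronegativity increases across a period and decreases down a group, tracking effective nuclear charge and atomic size.
Here both period and group differ, so the two effects have to be weighed against each other.
S > K: both effects reinforce here, so S is clearly the higher of the two.
F > S: relative to S, both the across-period and down-group shifts push F's electronegativity up.
Approximate values (Pauling): F 3.98, S 2.58, K 0.82.
The lowest electronegativity among these belongs to K.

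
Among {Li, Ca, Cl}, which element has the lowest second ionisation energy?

Ca

The second ionization energy removes an electron from the +1 ion. For each element: Li⁺ is the bare [He] core; Ca⁺ still has 1 valence electron; Cl⁺ still has 6 valence electrons.
Pulling an electron out of a noble-gas core costs far more than removing a remaining valence electron, so Li sits at the high end of IE_2.
Valence configurations: Ca⁺ [Ar]4s¹, Cl⁺ [Ne]3s²3p⁴.
Tabulated IE_2 (kJ/mol): Li 7298, Ca 1145, Cl 2298.
So the second ionization energies run Ca < Cl < Li.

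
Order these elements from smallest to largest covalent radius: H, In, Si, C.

H < C < Si < In

H is in period 1, group 1; C is in period 2, group 14; Si is in period 3, group 14; In is in period 5, group 13.
Atomic radius shrinks across a period as nuclear charge pulls the same shell inward, and grows down a group as new shells are added.
These span different periods and groups, so the two trends combine.
C > H: period and group pull opposite ways; the down-group shift dominates (75 vs 32 pm).
Si > C: they share group 14; the group trend gives Si the larger value.
In > Si: both effects reinforce here, so In is clearly the larger of the two.
Tabulated atomic radius (pm): H 32, C 75, Si 116, In 142.
So from smallest to largest: H < C < Si < In.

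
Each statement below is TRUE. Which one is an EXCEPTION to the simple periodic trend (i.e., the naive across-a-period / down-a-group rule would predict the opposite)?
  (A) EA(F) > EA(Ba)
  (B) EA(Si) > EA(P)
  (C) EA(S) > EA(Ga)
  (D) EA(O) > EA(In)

The general trend: electron affinity increases across a period and decreases down a group.
(A) F (period 2, group 17) vs Ba (period 6, group 2): the stated order agrees with the simple trend.
(B) Si (period 3, group 14) vs P (period 3, group 15): the stated order contradicts the simple trend.
(C) S (period 3, group 16) vs Ga (period 4, group 13): the stated order agrees with the simple trend.
(D) O (period 2, group 16) vs In (period 5, group 13): the stated order agrees with the simple trend.
The exception is (B): adding an electron to P's half-filled 3p³ is unfavourable, so Si (3p²) has the more exothermic EA.

(B)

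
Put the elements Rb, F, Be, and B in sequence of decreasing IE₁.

Be is in period 2, group 2; B is in period 2, group 13; F is in period 2, group 17; Rb is in period 5, group 1.
Removing the outermost electron gets harder across a period and easier down a group.
Neither a single period nor a single group — weigh both effects.
B > Rb: both effects reinforce here, so B is clearly the higher of the two.
Be > B: this pair runs against the simple trend — see the exception note.
F > Be: both are in period 2; the period trend gives F the larger value.
Note the exception: Be has a higher first ionization energy than B, contrary to the simple trend — removing B's lone 2p electron is easier than breaking Be's filled 2s².
For reference (kJ/mol): Be 900, B 801, F 1681, Rb 403.
So from highest to lowest: F > Be > B > Rb.

F > Be > B > Rb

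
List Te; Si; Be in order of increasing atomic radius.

Be is in period 2, group 2; Si is in period 3, group 14; Te is in period 5, group 16.
Atomic radius shrinks across a period as nuclear charge pulls the same shell inward, and grows down a group as new shells are added.
Neither a single period nor a single group — weigh both effects.
Si > Be: the two effects oppose for this pair; the down-group effect wins (116 vs 102 pm).
Te > Si: the two effects oppose for this pair; the down-group effect wins (136 vs 116 pm).
For reference (pm): Be 102, Si 116, Te 136.
So from smallest to largest: Be < Si < Te.

Be < Si < Te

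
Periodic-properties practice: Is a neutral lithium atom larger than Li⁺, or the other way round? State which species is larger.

Forming Li⁺ removes 1 electron from Li. Fewer electrons for the same nuclear charge means less shielding and a higher Z_eff on the remaining electrons, and for main-group metals the entire outer shell is lost.
A cation is smaller than its parent atom: Li⁺ < Li.

Li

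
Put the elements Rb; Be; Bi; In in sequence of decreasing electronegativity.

Bi > In > Be > Rb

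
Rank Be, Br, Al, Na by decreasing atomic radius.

Na, Al, Br, Be

Be is in period 2, group 2; Na is in period 3, group 1; Al is in period 3, group 13; Br is in period 4, group 17.
Atomic radius shrinks across a period as nuclear charge pulls the same shell inward, and grows down a group as new shells are added.
Neither a single period nor a single group — weigh both effects.
Br > Be: the two effects oppose for this pair; the down-group effect wins (114 vs 102 pm).
Al > Br: period and group pull opposite ways; the across-period shift dominates (126 vs 114 pm).
Na > Al: Na lies to the left of Al in period 3, so the across-period effect alone puts Na larger.
Approximate values (pm): Be 102, Na 155, Al 126, Br 114.
So from largest to smallest: Na > Al > Br > Be.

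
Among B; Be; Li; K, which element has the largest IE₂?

Li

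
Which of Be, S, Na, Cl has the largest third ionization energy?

After 2 electrons have been removed, what remains? Be²⁺ is the bare [He] core; S²⁺ still has 4 valence electrons; Na²⁺ is already 1 electron into the core; Cl²⁺ still has 5 valence electrons.
Pulling an electron out of a noble-gas core costs far more than removing a remaining valence electron, so Na and Be sit at the high end of IE_3.
Valence configurations: S²⁺ [Ne]3s²3p², Cl²⁺ [Ne]3s²3p³.
Approximate IE_3 values (kJ/mol): Be 14849, S 3357, Na 6910, Cl 3822.
Hence IE_3: S < Cl < Na < Be.

Be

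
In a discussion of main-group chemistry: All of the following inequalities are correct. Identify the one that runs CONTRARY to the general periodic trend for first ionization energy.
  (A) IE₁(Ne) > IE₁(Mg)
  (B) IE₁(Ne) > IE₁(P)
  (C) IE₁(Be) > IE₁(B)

(C)

The general trend: first ionization energy increases across a period and decreases down a group.
(A) Ne (period 2, group 18) vs Mg (period 3, group 2): the stated order agrees with the simple trend.
(B) Ne (period 2, group 18) vs P (period 3, group 15): the stated order agrees with the simple trend.
(C) Be (period 2, group 2) vs B (period 2, group 13): the stated order contradicts the simple trend.
The exception is (C): removing B's lone 2p electron is easier than breaking Be's filled 2s².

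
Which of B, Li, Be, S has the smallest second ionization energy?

Be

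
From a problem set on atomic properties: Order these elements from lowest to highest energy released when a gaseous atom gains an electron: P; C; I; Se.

C is in period 2, group 14; P is in period 3, group 15; Se is in period 4, group 16; I is in period 5, group 17.
Adding an electron releases more energy for atoms nearer the top right (short of the noble gases).
These sit on a diagonal, where the across-period and down-group effects partly cancel.
C > P: the two effects oppose for this pair; the down-group effect wins (122 vs 72 kJ/mol).
Se > C: the two effects oppose for this pair; the across-period effect wins (195 vs 122 kJ/mol).
I > Se: the two effects oppose for this pair; the across-period effect wins (295 vs 195 kJ/mol).
Tabulated electron affinity (kJ/mol): C 122, P 72, Se 195, I 295.
So from lowest to highest: P < C < Se < I.

P, C, Se, I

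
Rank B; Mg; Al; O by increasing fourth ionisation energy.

Consider each +3 ion: B³⁺ is the bare [He] core; Mg³⁺ is already 1 electron into the core; Al³⁺ is the bare [Ne] core; O³⁺ still has 3 valence electrons.
Core electrons are held far more tightly than valence electrons, so Mg, Al and B top the IE_4 order.
Tabulated IE_4 (kJ/mol): B 25026, Mg 10543, Al 11577, O 7469.
Putting it together, IE_4: O < Mg < Al < B.

O < Mg < Al < B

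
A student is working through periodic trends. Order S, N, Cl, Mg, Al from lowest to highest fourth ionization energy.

S < Cl < N < Mg < Al

The fourth ionization energy removes an electron from the +3 ion. For each element: S³⁺ still has 3 valence electrons; N³⁺ still has 2 valence electrons; Cl³⁺ still has 4 valence electrons; Mg³⁺ is already 1 electron into the core; Al³⁺ is the bare [Ne] core.
Breaking into a closed-shell core is much more expensive than removing a leftover valence electron — Mg and Al have the largest IE_4 here.
Valence configurations: S³⁺ [Ne]3s²3p¹, N³⁺ [He]2s², Cl³⁺ [Ne]3s²3p².
Approximate IE_4 values (kJ/mol): S 4556, N 7475, Cl 5159, Mg 10543, Al 11577.
Hence IE_4: S < Cl < N < Mg < Al.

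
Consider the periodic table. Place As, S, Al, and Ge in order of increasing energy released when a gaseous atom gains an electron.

Al, As, Ge, S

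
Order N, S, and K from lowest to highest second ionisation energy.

S < N < K

The second ionization energy removes an electron from the +1 ion. For each element: N⁺ still has 4 valence electrons; S⁺ still has 5 valence electrons; K⁺ is the bare [Ar] core.
Pulling an electron out of a noble-gas core costs far more than removing a remaining valence electron, so K sits at the high end of IE_2.
Valence configurations: N⁺ [He]2s²2p², S⁺ [Ne]3s²3p³.
The numbers (kJ/mol): N 2856, S 2252, K 3052.
So the second ionization energies run S < N < K.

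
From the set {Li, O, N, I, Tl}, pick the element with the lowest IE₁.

Li

Li is in period 2, group 1; N is in period 2, group 15; O is in period 2, group 16; I is in period 5, group 17; Tl is in period 6, group 13.
First ionization energy rises across a period (greater Z_eff holds electrons more tightly) and falls down a group (valence electrons are farther from the nucleus).
Here both period and group differ, so the two effects have to be weighed against each other.
Tl > Li: period and group pull opposite ways; the across-period shift dominates (589 vs 520 kJ/mol).
I > Tl: relative to Tl, both the across-period and down-group shifts push I's first ionization energy up.
O > I: period and group pull opposite ways; the down-group shift dominates (1314 vs 1008 kJ/mol).
N > O: this pair runs against the simple trend — see the exception note.
Note the exception: N has a higher first ionization energy than O, contrary to the simple trend — pairing an electron in O's 2p⁴ costs repulsion energy, so O ionizes more easily than half-filled N (2p³).
Tabulated first ionization energy (kJ/mol): Li 520, N 1402, O 1314, I 1008, Tl 589.
The lowest IE₁ among these belongs to Li.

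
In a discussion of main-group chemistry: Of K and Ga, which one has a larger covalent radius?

K

Across a period the added protons contract the valence shell; down a group each new principal shell makes the atom larger.
All lie in period 4, so atomic radius increases right to left.
So K has the larger covalent radius (K > Ga).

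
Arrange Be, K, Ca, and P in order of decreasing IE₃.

Be > Ca > K > P

After 2 electrons have been removed, what remains? Be²⁺ is the bare [He] core; K²⁺ is already 1 electron into the core; Ca²⁺ is the bare [Ar] core; P²⁺ still has 3 valence electrons.
Core electrons are held far more tightly than valence electrons, so K, Ca and Be top the IE_3 order.
The numbers (kJ/mol): Be 14849, K 4420, Ca 4912, P 2914.
Hence IE_3: P < K < Ca < Be.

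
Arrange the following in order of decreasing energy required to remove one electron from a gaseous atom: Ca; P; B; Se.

P > Se > B > Ca

IE₁ increases left→right with effective nuclear charge and decreases top→bottom as the valence shell moves farther out.
Here both period and group differ, so the two effects have to be weighed against each other.
B > Ca: both effects reinforce here, so B is clearly the higher of the two.
Se > B: the two effects oppose for this pair; the across-period effect wins (941 vs 801 kJ/mol).
P > Se: period and group pull opposite ways; the down-group shift dominates (1012 vs 941 kJ/mol).
Approximate values (kJ/mol): B 801, P 1012, Ca 590, Se 941.
So from highest to lowest: P > Se > B > Ca.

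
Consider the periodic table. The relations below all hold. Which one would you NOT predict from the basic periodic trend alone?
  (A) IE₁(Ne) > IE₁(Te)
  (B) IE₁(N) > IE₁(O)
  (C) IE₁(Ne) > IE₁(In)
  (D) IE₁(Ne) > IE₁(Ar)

(B)

The general trend: first ionization energy increases across a period and decreases down a group.
(A) Ne (period 2, group 18) vs Te (period 5, group 16): the stated order agrees with the simple trend.
(B) N (period 2, group 15) vs O (period 2, group 16): the stated order contradicts the simple trend.
(C) Ne (period 2, group 18) vs In (period 5, group 13): the stated order agrees with the simple trend.
(D) Ne (period 2, group 18) vs Ar (period 3, group 18): the stated order agrees with the simple trend.
The exception is (B): pairing an electron in O's 2p⁴ costs repulsion energy, so O ionizes more easily than half-filled N (2p³).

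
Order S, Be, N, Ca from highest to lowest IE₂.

N > S > Be > Ca

The second ionization energy removes an electron from the +1 ion. For each element: S⁺ still has 5 valence electrons; Be⁺ still has 1 valence electron; N⁺ still has 4 valence electrons; Ca⁺ still has 1 valence electron.
All are still removing valence electrons, so compare the +1 ions as you would atoms: IE_2 generally rises across a period (higher Z_eff) and falls down a group (larger shell), subject to the usual subshell exceptions.
Valence configurations: S⁺ [Ne]3s²3p³, Be⁺ [He]2s¹, N⁺ [He]2s²2p², Ca⁺ [Ar]4s¹.
The numbers (kJ/mol): S 2252, Be 1757, N 2856, Ca 1145.
Hence IE_2: Ca < Be < S < N.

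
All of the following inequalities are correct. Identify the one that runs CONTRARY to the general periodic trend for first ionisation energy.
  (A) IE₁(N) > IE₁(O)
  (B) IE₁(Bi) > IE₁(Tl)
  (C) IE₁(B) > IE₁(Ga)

The general trend: first ionisation energy increases across a period and decreases down a group.
(A) N (period 2, group 15) vs O (period 2, group 16): the stated order contradicts the simple trend.
(B) Bi (period 6, group 15) vs Tl (period 6, group 13): the stated order agrees with the simple trend.
(C) B (period 2, group 13) vs Ga (period 4, group 13): the stated order agrees with the simple trend.
The exception is (A): pairing an electron in O's 2p⁴ costs repulsion energy, so O ionizes more easily than half-filled N (2p³).

(A)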